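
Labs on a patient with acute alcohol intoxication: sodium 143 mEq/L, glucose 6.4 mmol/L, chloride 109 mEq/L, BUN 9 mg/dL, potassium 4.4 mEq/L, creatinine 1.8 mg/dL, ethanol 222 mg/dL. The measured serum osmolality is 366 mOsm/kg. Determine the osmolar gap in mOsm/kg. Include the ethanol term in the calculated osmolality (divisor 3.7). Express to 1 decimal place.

10.4 mOsm/kg

Calculated osmolality = 2·Na + glucose + BUN/2.8 + ethanol/3.7
= 2·143 + 6.4 + 9/2.8 + 222/3.7
= 286 + 6.40 + 3.21 + 60
= 355.61 mOsm/kg ≈ 355.6 mOsm/kg
Osmolar gap = measured − calculated = 366 − 355.6 = 10.4 mOsm/kg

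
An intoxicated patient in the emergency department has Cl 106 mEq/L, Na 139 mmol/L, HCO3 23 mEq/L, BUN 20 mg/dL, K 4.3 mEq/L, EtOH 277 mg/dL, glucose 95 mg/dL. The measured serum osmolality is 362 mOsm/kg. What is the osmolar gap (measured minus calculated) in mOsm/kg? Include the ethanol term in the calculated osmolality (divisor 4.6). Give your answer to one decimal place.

11.4 mOsm/kg

Calculated osmolality = 2·Na + glucose/18 + BUN/2.8 + ethanol/4.6
= 2·139 + 95/18 + 20/2.8 + 277/4.6
= 278 + 5.28 + 7.14 + 60.22
= 350.64 mOsm/kg ≈ 350.6 mOsm/kg
Osmolar gap = measured − calculated = 362 − 350.6 = 11.4 mOsm/kg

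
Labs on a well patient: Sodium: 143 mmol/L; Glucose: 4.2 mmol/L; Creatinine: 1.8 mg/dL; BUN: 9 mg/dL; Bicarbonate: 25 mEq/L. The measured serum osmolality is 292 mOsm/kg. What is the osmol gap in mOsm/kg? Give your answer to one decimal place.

Calculated osmolality = 2·Na + glucose + BUN/2.8
= 2·143 + 4.2 + 9/2.8
= 286 + 4.20 + 3.21
= 293.41 mOsm/kg ≈ 293.4 mOsm/kg
Osmolar gap = measured − calculated = 292 − 293.4 = -1.4 mOsm/kg

-1.4 mOsm/kg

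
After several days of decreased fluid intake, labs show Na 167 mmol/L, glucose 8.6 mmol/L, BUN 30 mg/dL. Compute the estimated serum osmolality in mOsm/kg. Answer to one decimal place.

353.3 mOsm/kg

Calculated osmolality = 2·Na + glucose + BUN/2.8
= 2·167 + 8.6 + 30/2.8
= 334 + 8.60 + 10.71
= 353.31 mOsm/kg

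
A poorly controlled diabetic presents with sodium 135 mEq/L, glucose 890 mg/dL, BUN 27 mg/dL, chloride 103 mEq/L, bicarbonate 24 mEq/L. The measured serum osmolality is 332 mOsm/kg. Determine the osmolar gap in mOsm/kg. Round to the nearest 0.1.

2.9 mOsm/kg

Calculated osmolality = 2·Na + glucose/18 + BUN/2.8
= 2·135 + 890/18 + 27/2.8
= 270 + 49.44 + 9.64
= 329.08 mOsm/kg ≈ 329.1 mOsm/kg
Osmolar gap = measured − calculated = 332 − 329.1 = 2.9 mOsm/kg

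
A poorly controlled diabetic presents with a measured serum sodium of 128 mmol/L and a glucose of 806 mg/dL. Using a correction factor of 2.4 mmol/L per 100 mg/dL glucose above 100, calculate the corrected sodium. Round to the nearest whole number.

145 mmol/L

Corrected Na = measured Na + 2.4 · (glucose − 100)/100
= 128 + 2.4 · (806 − 100)/100
= 128 + 16.9
= 144.9 mmol/L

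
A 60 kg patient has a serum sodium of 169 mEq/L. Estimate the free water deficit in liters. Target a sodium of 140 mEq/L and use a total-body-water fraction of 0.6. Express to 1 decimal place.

7.5 L

TBW = 0.6 · 60 = 36 L
Free water deficit = TBW · (Na/140 − 1)
= 36 · (169/140 − 1)
= 36 · 0.2071
= 7.46 L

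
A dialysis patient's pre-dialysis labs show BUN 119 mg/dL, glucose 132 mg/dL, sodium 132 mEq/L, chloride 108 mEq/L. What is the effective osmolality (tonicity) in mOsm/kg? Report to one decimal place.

271.3 mOsm/kg

Effective osmolality excludes urea (freely permeant across cell membranes):
2·Na + glucose/18
= 2·132 + 132/18
= 264 + 7.33
= 271.33 mOsm/kg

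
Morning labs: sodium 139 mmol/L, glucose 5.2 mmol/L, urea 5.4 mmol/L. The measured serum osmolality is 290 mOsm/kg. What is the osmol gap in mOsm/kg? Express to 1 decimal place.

Calculated osmolality = 2·Na + glucose + urea
= 2·139 + 5.2 + 5.4
= 278 + 5.20 + 5.40
= 288.6 mOsm/kg ≈ 288.6 mOsm/kg
Osmolar gap = measured − calculated = 290 − 288.6 = 1.4 mOsm/kg

1.4 mOsm/kg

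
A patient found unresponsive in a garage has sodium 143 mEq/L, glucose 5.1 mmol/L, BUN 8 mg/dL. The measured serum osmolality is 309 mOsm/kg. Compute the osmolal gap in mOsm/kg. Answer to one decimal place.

15.0 mOsm/kg

Calculated osmolality = 2·Na + glucose + BUN/2.8
= 2·143 + 5.1 + 8/2.8
= 286 + 5.10 + 2.86
= 293.96 mOsm/kg ≈ 294.0 mOsm/kg
Osmolar gap = measured − calculated = 309 − 294.0 = 15.0 mOsm/kg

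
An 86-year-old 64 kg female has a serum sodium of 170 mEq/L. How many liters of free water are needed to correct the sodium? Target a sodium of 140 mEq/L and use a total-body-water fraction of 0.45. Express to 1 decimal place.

6.2 L

TBW = 0.45 · 64 = 28.8 L
Free water deficit = TBW · (Na/140 − 1)
= 28.8 · (170/140 − 1)
= 28.8 · 0.2143
= 6.17 L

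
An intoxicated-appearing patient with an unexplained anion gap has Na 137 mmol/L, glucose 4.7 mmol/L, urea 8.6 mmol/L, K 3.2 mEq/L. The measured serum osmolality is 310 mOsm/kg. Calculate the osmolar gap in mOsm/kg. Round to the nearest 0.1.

22.7 mOsm/kg

Calculated osmolality = 2·Na + glucose + urea
= 2·137 + 4.7 + 8.6
= 274 + 4.70 + 8.60
= 287.3 mOsm/kg ≈ 287.3 mOsm/kg
Osmolar gap = measured − calculated = 310 − 287.3 = 22.7 mOsm/kg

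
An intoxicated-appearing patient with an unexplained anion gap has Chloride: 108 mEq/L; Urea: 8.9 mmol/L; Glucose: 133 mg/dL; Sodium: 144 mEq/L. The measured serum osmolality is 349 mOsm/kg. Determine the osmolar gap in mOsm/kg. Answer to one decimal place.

44.7 mOsm/kg

Calculated osmolality = 2·Na + glucose/18 + urea
= 2·144 + 133/18 + 8.9
= 288 + 7.39 + 8.90
= 304.29 mOsm/kg ≈ 304.3 mOsm/kg
Osmolar gap = measured − calculated = 349 − 304.3 = 44.7 mOsm/kg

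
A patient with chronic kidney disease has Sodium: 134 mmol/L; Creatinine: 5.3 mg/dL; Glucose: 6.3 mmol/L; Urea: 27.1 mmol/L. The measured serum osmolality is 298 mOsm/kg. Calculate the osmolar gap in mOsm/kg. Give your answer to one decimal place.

-3.4 mOsm/kg

Calculated osmolality = 2·Na + glucose + urea
= 2·134 + 6.3 + 27.1
= 268 + 6.30 + 27.10
= 301.4 mOsm/kg ≈ 301.4 mOsm/kg
Osmolar gap = measured − calculated = 298 − 301.4 = -3.4 mOsm/kg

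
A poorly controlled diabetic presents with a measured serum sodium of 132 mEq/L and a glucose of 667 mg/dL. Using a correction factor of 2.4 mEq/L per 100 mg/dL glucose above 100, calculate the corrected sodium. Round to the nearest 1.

146 mEq/L

Corrected Na = measured Na + 2.4 · (glucose − 100)/100
= 132 + 2.4 · (667 − 100)/100
= 132 + 13.6
= 145.6 mEq/L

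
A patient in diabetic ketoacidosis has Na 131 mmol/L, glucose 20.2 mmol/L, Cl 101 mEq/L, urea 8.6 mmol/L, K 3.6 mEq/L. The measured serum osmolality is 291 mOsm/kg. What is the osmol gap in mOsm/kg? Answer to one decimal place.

Calculated osmolality = 2·Na + glucose + urea
= 2·131 + 20.2 + 8.6
= 262 + 20.20 + 8.60
= 290.8 mOsm/kg ≈ 290.8 mOsm/kg
Osmolar gap = measured − calculated = 291 − 290.8 = 0.2 mOsm/kg

0.2 mOsm/kg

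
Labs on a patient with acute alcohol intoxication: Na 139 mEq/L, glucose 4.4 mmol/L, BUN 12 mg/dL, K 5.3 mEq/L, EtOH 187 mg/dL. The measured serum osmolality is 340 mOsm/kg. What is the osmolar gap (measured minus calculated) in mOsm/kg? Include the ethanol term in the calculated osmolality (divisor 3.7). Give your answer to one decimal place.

Calculated osmolality = 2·Na + glucose + BUN/2.8 + ethanol/3.7
= 2·139 + 4.4 + 12/2.8 + 187/3.7
= 278 + 4.40 + 4.29 + 50.54
= 337.23 mOsm/kg ≈ 337.2 mOsm/kg
Osmolar gap = measured − calculated = 340 − 337.2 = 2.8 mOsm/kg

2.8 mOsm/kg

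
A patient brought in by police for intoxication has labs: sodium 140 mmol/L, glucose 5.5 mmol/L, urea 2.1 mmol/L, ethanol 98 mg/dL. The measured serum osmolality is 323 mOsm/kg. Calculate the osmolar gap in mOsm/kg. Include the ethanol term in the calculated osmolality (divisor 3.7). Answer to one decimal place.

Calculated osmolality = 2·Na + glucose + urea + ethanol/3.7
= 2·140 + 5.5 + 2.1 + 98/3.7
= 280 + 5.50 + 2.10 + 26.49
= 314.09 mOsm/kg ≈ 314.1 mOsm/kg
Osmolar gap = measured − calculated = 323 − 314.1 = 8.9 mOsm/kg

8.9 mOsm/kg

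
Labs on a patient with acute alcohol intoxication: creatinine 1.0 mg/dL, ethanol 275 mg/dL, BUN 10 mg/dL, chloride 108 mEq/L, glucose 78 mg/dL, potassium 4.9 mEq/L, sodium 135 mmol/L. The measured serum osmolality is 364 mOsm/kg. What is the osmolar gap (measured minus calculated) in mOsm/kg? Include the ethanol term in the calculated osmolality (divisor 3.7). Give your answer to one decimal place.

11.8 mOsm/kg

Calculated osmolality = 2·Na + glucose/18 + BUN/2.8 + ethanol/3.7
= 2·135 + 78/18 + 10/2.8 + 275/3.7
= 270 + 4.33 + 3.57 + 74.32
= 352.22 mOsm/kg ≈ 352.2 mOsm/kg
Osmolar gap = measured − calculated = 364 − 352.2 = 11.8 mOsm/kg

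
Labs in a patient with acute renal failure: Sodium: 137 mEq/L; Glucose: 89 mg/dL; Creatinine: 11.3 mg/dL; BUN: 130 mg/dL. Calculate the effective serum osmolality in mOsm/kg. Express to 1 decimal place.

Effective osmolality excludes urea (freely permeant across cell membranes):
2·Na + glucose/18
= 2·137 + 89/18
= 274 + 4.94
= 278.94 mOsm/kg

278.9 mOsm/kg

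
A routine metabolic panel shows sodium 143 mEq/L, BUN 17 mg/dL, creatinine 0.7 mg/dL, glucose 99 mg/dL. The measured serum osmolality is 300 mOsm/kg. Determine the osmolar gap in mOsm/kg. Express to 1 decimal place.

Calculated osmolality = 2·Na + glucose/18 + BUN/2.8
= 2·143 + 99/18 + 17/2.8
= 286 + 5.50 + 6.07
= 297.57 mOsm/kg ≈ 297.6 mOsm/kg
Osmolar gap = measured − calculated = 300 − 297.6 = 2.4 mOsm/kg

2.4 mOsm/kg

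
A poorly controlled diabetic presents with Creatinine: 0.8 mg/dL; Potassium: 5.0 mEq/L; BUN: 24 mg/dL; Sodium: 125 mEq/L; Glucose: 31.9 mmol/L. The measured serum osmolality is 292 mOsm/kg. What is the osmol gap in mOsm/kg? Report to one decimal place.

Calculated osmolality = 2·Na + glucose + BUN/2.8
= 2·125 + 31.9 + 24/2.8
= 250 + 31.90 + 8.57
= 290.47 mOsm/kg ≈ 290.5 mOsm/kg
Osmolar gap = measured − calculated = 292 − 290.5 = 1.5 mOsm/kg

1.5 mOsm/kg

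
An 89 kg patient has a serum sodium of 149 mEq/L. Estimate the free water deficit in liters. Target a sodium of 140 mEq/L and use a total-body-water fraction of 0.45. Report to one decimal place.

TBW = 0.45 · 89 = 40.05 L
Free water deficit = TBW · (Na/140 − 1)
= 40.05 · (149/140 − 1)
= 40.05 · 0.0643
= 2.58 L

2.6 L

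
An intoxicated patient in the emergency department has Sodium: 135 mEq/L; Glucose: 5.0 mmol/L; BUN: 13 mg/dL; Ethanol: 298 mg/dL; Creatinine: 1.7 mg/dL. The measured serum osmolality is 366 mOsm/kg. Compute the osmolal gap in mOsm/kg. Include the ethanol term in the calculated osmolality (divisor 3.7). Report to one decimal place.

Calculated osmolality = 2·Na + glucose + BUN/2.8 + ethanol/3.7
= 2·135 + 5 + 13/2.8 + 298/3.7
= 270 + 5 + 4.64 + 80.54
= 360.18 mOsm/kg ≈ 360.2 mOsm/kg
Osmolar gap = measured − calculated = 366 − 360.2 = 5.8 mOsm/kg

5.8 mOsm/kg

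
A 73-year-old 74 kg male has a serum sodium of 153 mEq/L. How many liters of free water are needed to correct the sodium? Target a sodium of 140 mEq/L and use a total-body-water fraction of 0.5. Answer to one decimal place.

TBW = 0.5 · 74 = 37 L
Free water deficit = TBW · (Na/140 − 1)
= 37 · (153/140 − 1)
= 37 · 0.0929
= 3.44 L

3.4 L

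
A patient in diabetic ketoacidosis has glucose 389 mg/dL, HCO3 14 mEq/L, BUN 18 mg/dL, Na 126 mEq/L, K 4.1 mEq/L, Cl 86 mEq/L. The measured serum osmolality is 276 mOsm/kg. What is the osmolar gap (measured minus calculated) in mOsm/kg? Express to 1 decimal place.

-4.0 mOsm/kg

Calculated osmolality = 2·Na + glucose/18 + BUN/2.8
= 2·126 + 389/18 + 18/2.8
= 252 + 21.61 + 6.43
= 280.04 mOsm/kg ≈ 280.0 mOsm/kg
Osmolar gap = measured − calculated = 276 − 280.0 = -4.0 mOsm/kg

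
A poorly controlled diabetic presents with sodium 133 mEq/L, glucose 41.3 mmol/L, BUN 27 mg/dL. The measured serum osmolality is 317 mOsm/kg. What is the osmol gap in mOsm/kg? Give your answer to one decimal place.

Calculated osmolality = 2·Na + glucose + BUN/2.8
= 2·133 + 41.3 + 27/2.8
= 266 + 41.30 + 9.64
= 316.94 mOsm/kg ≈ 316.9 mOsm/kg
Osmolar gap = measured − calculated = 317 − 316.9 = 0.1 mOsm/kg

0.1 mOsm/kg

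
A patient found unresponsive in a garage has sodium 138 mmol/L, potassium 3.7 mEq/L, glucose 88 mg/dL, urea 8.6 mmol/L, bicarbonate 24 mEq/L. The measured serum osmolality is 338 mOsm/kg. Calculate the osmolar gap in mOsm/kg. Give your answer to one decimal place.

48.5 mOsm/kg

Calculated osmolality = 2·Na + glucose/18 + urea
= 2·138 + 88/18 + 8.6
= 276 + 4.89 + 8.60
= 289.49 mOsm/kg ≈ 289.5 mOsm/kg
Osmolar gap = measured − calculated = 338 − 289.5 = 48.5 mOsm/kg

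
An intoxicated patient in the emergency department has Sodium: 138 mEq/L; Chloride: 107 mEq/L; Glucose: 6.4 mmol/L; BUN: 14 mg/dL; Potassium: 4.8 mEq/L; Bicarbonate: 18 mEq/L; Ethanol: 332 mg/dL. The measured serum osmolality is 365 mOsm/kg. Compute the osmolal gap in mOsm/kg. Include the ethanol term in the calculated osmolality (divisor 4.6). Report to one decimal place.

5.4 mOsm/kg

Calculated osmolality = 2·Na + glucose + BUN/2.8 + ethanol/4.6
= 2·138 + 6.4 + 14/2.8 + 332/4.6
= 276 + 6.40 + 5 + 72.17
= 359.57 mOsm/kg ≈ 359.6 mOsm/kg
Osmolar gap = measured − calculated = 365 − 359.6 = 5.4 mOsm/kg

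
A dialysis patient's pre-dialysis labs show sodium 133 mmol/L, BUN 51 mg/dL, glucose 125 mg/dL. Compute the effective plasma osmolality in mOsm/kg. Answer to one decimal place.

272.9 mOsm/kg

Effective osmolality excludes urea (freely permeant across cell membranes):
2·Na + glucose/18
= 2·133 + 125/18
= 266 + 6.94
= 272.94 mOsm/kg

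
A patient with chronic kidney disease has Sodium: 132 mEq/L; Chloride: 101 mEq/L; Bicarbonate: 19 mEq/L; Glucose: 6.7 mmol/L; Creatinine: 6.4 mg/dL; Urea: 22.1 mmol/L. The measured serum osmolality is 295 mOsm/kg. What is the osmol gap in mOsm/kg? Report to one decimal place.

Calculated osmolality = 2·Na + glucose + urea
= 2·132 + 6.7 + 22.1
= 264 + 6.70 + 22.10
= 292.8 mOsm/kg ≈ 292.8 mOsm/kg
Osmolar gap = measured − calculated = 295 − 292.8 = 2.2 mOsm/kg

2.2 mOsm/kg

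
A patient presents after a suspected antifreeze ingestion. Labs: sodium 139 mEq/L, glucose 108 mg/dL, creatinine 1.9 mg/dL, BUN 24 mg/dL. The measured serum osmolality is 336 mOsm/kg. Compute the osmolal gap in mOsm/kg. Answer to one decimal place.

Calculated osmolality = 2·Na + glucose/18 + BUN/2.8
= 2·139 + 108/18 + 24/2.8
= 278 + 6 + 8.57
= 292.57 mOsm/kg ≈ 292.6 mOsm/kg
Osmolar gap = measured − calculated = 336 − 292.6 = 43.4 mOsm/kg

43.4 mOsm/kg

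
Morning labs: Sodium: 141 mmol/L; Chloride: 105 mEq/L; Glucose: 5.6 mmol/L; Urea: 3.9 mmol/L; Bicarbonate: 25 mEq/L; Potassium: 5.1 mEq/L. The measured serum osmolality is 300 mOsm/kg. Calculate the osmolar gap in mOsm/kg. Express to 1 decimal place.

Calculated osmolality = 2·Na + glucose + urea
= 2·141 + 5.6 + 3.9
= 282 + 5.60 + 3.90
= 291.5 mOsm/kg ≈ 291.5 mOsm/kg
Osmolar gap = measured − calculated = 300 − 291.5 = 8.5 mOsm/kg

8.5 mOsm/kg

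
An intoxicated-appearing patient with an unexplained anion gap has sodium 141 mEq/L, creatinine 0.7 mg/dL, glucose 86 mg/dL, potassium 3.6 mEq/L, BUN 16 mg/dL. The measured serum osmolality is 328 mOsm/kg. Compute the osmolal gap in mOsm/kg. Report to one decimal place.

Calculated osmolality = 2·Na + glucose/18 + BUN/2.8
= 2·141 + 86/18 + 16/2.8
= 282 + 4.78 + 5.71
= 292.49 mOsm/kg ≈ 292.5 mOsm/kg
Osmolar gap = measured − calculated = 328 − 292.5 = 35.5 mOsm/kg

35.5 mOsm/kg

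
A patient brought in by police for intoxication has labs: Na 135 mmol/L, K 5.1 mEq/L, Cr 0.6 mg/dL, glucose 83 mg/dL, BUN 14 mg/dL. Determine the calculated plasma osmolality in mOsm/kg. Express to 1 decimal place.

279.6 mOsm/kg

Calculated osmolality = 2·Na + glucose/18 + BUN/2.8
= 2·135 + 83/18 + 14/2.8
= 270 + 4.61 + 5
= 279.61 mOsm/kg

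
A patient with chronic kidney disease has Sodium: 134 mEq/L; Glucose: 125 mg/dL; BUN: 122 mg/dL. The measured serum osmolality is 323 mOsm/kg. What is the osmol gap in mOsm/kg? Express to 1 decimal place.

4.5 mOsm/kg

Calculated osmolality = 2·Na + glucose/18 + BUN/2.8
= 2·134 + 125/18 + 122/2.8
= 268 + 6.94 + 43.57
= 318.51 mOsm/kg ≈ 318.5 mOsm/kg
Osmolar gap = measured − calculated = 323 − 318.5 = 4.5 mOsm/kg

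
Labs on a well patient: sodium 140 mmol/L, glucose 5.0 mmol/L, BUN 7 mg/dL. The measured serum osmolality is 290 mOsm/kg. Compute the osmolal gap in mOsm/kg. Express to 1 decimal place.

2.5 mOsm/kg

Calculated osmolality = 2·Na + glucose + BUN/2.8
= 2·140 + 5 + 7/2.8
= 280 + 5 + 2.50
= 287.5 mOsm/kg ≈ 287.5 mOsm/kg
Osmolar gap = measured − calculated = 290 − 287.5 = 2.5 mOsm/kg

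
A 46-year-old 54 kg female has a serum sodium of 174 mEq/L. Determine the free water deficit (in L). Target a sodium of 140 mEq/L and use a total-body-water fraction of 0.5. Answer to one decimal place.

6.6 L

TBW = 0.5 · 54 = 27 L
Free water deficit = TBW · (Na/140 − 1)
= 27 · (174/140 − 1)
= 27 · 0.2429
= 6.56 L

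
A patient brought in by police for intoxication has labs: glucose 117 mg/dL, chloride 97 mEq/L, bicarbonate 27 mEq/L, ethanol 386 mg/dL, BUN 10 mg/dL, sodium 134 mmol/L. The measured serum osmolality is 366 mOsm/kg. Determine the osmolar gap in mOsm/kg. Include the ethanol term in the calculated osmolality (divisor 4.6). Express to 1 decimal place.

4.0 mOsm/kg

Calculated osmolality = 2·Na + glucose/18 + BUN/2.8 + ethanol/4.6
= 2·134 + 117/18 + 10/2.8 + 386/4.6
= 268 + 6.50 + 3.57 + 83.91
= 361.98 mOsm/kg ≈ 362.0 mOsm/kg
Osmolar gap = measured − calculated = 366 − 362.0 = 4.0 mOsm/kg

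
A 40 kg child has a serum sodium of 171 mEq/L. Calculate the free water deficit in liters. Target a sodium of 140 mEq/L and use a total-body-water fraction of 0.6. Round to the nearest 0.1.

TBW = 0.6 · 40 = 24 L
Free water deficit = TBW · (Na/140 − 1)
= 24 · (171/140 − 1)
= 24 · 0.2214
= 5.31 L

5.3 L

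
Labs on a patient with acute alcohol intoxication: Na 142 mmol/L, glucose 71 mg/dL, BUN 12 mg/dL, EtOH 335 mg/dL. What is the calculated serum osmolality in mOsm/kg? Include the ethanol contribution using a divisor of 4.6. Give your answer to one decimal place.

Calculated osmolality = 2·Na + glucose/18 + BUN/2.8 + ethanol/4.6
= 2·142 + 71/18 + 12/2.8 + 335/4.6
= 284 + 3.94 + 4.29 + 72.83
= 365.06 mOsm/kg

365.1 mOsm/kg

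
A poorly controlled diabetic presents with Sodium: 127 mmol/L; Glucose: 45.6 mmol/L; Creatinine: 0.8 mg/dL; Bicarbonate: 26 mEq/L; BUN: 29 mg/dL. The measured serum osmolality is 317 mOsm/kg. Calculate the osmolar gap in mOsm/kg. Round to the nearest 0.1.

7.0 mOsm/kg

Calculated osmolality = 2·Na + glucose + BUN/2.8
= 2·127 + 45.6 + 29/2.8
= 254 + 45.60 + 10.36
= 309.96 mOsm/kg ≈ 310.0 mOsm/kg
Osmolar gap = measured − calculated = 317 − 310.0 = 7.0 mOsm/kg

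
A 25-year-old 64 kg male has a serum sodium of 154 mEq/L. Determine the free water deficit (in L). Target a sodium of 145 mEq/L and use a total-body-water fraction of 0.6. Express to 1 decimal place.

2.4 L

TBW = 0.6 · 64 = 38.4 L
Free water deficit = TBW · (Na/145 − 1)
= 38.4 · (154/145 − 1)
= 38.4 · 0.0621
= 2.38 L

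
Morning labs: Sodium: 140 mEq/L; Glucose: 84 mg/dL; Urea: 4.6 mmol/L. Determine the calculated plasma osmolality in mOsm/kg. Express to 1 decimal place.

289.3 mOsm/kg

Calculated osmolality = 2·Na + glucose/18 + urea
= 2·140 + 84/18 + 4.6
= 280 + 4.67 + 4.60
= 289.27 mOsm/kg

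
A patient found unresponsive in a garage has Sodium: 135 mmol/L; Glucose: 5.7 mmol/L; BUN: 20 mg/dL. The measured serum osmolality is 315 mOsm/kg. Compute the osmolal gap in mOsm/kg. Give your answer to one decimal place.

32.2 mOsm/kg

Calculated osmolality = 2·Na + glucose + BUN/2.8
= 2·135 + 5.7 + 20/2.8
= 270 + 5.70 + 7.14
= 282.84 mOsm/kg ≈ 282.8 mOsm/kg
Osmolar gap = measured − calculated = 315 − 282.8 = 32.2 mOsm/kg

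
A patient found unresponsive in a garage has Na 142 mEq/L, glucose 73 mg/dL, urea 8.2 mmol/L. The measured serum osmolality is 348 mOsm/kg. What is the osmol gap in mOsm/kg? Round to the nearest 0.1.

51.7 mOsm/kg

Calculated osmolality = 2·Na + glucose/18 + urea
= 2·142 + 73/18 + 8.2
= 284 + 4.06 + 8.20
= 296.26 mOsm/kg ≈ 296.3 mOsm/kg
Osmolar gap = measured − calculated = 348 − 296.3 = 51.7 mOsm/kg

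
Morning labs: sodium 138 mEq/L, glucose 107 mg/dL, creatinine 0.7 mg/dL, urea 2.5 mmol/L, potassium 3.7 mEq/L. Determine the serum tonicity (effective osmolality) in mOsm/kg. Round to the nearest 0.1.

281.9 mOsm/kg

Effective osmolality excludes urea (freely permeant across cell membranes):
2·Na + glucose/18
= 2·138 + 107/18
= 276 + 5.94
= 281.94 mOsm/kg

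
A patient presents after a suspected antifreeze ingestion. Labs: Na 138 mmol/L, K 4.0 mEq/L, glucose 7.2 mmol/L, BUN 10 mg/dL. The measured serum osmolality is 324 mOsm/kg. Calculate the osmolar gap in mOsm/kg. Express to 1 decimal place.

Calculated osmolality = 2·Na + glucose + BUN/2.8
= 2·138 + 7.2 + 10/2.8
= 276 + 7.20 + 3.57
= 286.77 mOsm/kg ≈ 286.8 mOsm/kg
Osmolar gap = measured − calculated = 324 − 286.8 = 37.2 mOsm/kg

37.2 mOsm/kg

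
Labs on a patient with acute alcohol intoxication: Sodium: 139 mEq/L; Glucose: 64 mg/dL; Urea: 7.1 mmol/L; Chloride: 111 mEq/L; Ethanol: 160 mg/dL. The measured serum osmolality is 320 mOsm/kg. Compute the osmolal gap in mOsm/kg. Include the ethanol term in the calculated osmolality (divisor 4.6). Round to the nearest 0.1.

-3.4 mOsm/kg

Calculated osmolality = 2·Na + glucose/18 + urea + ethanol/4.6
= 2·139 + 64/18 + 7.1 + 160/4.6
= 278 + 3.56 + 7.10 + 34.78
= 323.44 mOsm/kg ≈ 323.4 mOsm/kg
Osmolar gap = measured − calculated = 320 − 323.4 = -3.4 mOsm/kg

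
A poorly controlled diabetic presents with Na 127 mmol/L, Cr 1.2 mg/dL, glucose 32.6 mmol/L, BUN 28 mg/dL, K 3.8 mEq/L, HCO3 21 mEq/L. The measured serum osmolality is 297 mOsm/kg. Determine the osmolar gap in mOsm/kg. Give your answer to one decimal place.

0.4 mOsm/kg

Calculated osmolality = 2·Na + glucose + BUN/2.8
= 2·127 + 32.6 + 28/2.8
= 254 + 32.60 + 10
= 296.6 mOsm/kg ≈ 296.6 mOsm/kg
Osmolar gap = measured − calculated = 297 − 296.6 = 0.4 mOsm/kg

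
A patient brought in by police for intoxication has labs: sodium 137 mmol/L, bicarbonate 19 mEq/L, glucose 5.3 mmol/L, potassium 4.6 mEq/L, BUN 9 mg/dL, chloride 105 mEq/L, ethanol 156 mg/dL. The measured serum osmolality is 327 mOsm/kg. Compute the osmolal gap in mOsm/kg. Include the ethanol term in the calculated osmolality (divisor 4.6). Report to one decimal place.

Calculated osmolality = 2·Na + glucose + BUN/2.8 + ethanol/4.6
= 2·137 + 5.3 + 9/2.8 + 156/4.6
= 274 + 5.30 + 3.21 + 33.91
= 316.42 mOsm/kg ≈ 316.4 mOsm/kg
Osmolar gap = measured − calculated = 327 − 316.4 = 10.6 mOsm/kg

10.6 mOsm/kg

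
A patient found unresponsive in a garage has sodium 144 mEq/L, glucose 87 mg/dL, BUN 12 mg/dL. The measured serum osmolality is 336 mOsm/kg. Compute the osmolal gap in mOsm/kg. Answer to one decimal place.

38.9 mOsm/kg

Calculated osmolality = 2·Na + glucose/18 + BUN/2.8
= 2·144 + 87/18 + 12/2.8
= 288 + 4.83 + 4.29
= 297.12 mOsm/kg ≈ 297.1 mOsm/kg
Osmolar gap = measured − calculated = 336 − 297.1 = 38.9 mOsm/kg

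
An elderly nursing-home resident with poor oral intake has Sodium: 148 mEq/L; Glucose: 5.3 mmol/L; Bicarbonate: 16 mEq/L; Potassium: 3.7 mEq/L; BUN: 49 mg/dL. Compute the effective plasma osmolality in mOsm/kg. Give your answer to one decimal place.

301.3 mOsm/kg

Effective osmolality excludes urea (freely permeant across cell membranes):
2·Na + glucose
= 2·148 + 5.3
= 296 + 5.3
= 301.3 mOsm/kg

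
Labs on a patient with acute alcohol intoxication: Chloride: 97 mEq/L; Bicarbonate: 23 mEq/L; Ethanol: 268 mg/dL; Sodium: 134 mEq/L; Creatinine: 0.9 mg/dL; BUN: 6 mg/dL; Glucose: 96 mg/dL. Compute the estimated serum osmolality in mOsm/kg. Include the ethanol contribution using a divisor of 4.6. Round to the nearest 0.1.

333.7 mOsm/kg

Calculated osmolality = 2·Na + glucose/18 + BUN/2.8 + ethanol/4.6
= 2·134 + 96/18 + 6/2.8 + 268/4.6
= 268 + 5.33 + 2.14 + 58.26
= 333.73 mOsm/kg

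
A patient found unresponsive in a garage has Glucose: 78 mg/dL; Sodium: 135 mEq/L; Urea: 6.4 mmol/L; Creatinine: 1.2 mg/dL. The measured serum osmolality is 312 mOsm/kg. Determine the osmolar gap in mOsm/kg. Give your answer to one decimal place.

31.3 mOsm/kg

Calculated osmolality = 2·Na + glucose/18 + urea
= 2·135 + 78/18 + 6.4
= 270 + 4.33 + 6.40
= 280.73 mOsm/kg ≈ 280.7 mOsm/kg
Osmolar gap = measured − calculated = 312 − 280.7 = 31.3 mOsm/kg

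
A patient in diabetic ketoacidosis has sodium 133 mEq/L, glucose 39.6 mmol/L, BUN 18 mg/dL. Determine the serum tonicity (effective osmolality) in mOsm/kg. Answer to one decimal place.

305.6 mOsm/kg

Effective osmolality excludes urea (freely permeant across cell membranes):
2·Na + glucose
= 2·133 + 39.6
= 266 + 39.6
= 305.6 mOsm/kg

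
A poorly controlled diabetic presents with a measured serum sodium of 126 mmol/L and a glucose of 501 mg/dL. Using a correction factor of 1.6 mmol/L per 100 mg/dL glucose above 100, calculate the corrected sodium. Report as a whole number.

132 mmol/L

Corrected Na = measured Na + 1.6 · (glucose − 100)/100
= 126 + 1.6 · (501 − 100)/100
= 126 + 6.4
= 132.4 mmol/L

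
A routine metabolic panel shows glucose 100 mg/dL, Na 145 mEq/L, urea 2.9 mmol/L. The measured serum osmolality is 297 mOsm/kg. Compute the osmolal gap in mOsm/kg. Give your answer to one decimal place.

Calculated osmolality = 2·Na + glucose/18 + urea
= 2·145 + 100/18 + 2.9
= 290 + 5.56 + 2.90
= 298.46 mOsm/kg ≈ 298.5 mOsm/kg
Osmolar gap = measured − calculated = 297 − 298.5 = -1.5 mOsm/kg

-1.5 mOsm/kg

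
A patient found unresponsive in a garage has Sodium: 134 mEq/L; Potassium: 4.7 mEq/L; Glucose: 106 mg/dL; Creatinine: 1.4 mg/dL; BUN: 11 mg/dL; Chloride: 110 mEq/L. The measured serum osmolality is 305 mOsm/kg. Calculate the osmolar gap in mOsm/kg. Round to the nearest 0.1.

Calculated osmolality = 2·Na + glucose/18 + BUN/2.8
= 2·134 + 106/18 + 11/2.8
= 268 + 5.89 + 3.93
= 277.82 mOsm/kg ≈ 277.8 mOsm/kg
Osmolar gap = measured − calculated = 305 − 277.8 = 27.2 mOsm/kg

27.2 mOsm/kg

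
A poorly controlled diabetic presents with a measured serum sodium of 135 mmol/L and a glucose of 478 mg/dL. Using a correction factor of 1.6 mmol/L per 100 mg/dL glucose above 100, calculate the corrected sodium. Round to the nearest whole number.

Corrected Na = measured Na + 1.6 · (glucose − 100)/100
= 135 + 1.6 · (478 − 100)/100
= 135 + 6
= 141 mmol/L

141 mmol/L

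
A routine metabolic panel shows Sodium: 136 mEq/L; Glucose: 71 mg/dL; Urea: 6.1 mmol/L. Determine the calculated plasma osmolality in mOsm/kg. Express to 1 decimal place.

282.0 mOsm/kg

Calculated osmolality = 2·Na + glucose/18 + urea
= 2·136 + 71/18 + 6.1
= 272 + 3.94 + 6.10
= 282.04 mOsm/kg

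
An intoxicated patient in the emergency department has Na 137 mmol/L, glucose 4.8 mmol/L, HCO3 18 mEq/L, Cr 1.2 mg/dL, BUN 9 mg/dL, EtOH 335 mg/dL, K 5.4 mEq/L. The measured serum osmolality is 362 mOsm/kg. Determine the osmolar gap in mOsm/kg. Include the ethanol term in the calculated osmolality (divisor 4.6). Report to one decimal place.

Calculated osmolality = 2·Na + glucose + BUN/2.8 + ethanol/4.6
= 2·137 + 4.8 + 9/2.8 + 335/4.6
= 274 + 4.80 + 3.21 + 72.83
= 354.84 mOsm/kg ≈ 354.8 mOsm/kg
Osmolar gap = measured − calculated = 362 − 354.8 = 7.2 mOsm/kg

7.2 mOsm/kg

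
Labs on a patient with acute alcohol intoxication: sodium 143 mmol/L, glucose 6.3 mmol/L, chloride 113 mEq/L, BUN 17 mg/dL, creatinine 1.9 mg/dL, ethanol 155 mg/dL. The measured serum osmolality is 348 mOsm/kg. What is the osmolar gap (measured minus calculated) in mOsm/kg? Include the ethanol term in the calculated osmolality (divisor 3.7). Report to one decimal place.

Calculated osmolality = 2·Na + glucose + BUN/2.8 + ethanol/3.7
= 2·143 + 6.3 + 17/2.8 + 155/3.7
= 286 + 6.30 + 6.07 + 41.89
= 340.26 mOsm/kg ≈ 340.3 mOsm/kg
Osmolar gap = measured − calculated = 348 − 340.3 = 7.7 mOsm/kg

7.7 mOsm/kg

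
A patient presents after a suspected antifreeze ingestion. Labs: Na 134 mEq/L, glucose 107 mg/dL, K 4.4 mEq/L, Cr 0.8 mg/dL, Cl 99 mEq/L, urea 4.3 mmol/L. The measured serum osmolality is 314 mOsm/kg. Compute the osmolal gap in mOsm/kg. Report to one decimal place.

Calculated osmolality = 2·Na + glucose/18 + urea
= 2·134 + 107/18 + 4.3
= 268 + 5.94 + 4.30
= 278.24 mOsm/kg ≈ 278.2 mOsm/kg
Osmolar gap = measured − calculated = 314 − 278.2 = 35.8 mOsm/kg

35.8 mOsm/kg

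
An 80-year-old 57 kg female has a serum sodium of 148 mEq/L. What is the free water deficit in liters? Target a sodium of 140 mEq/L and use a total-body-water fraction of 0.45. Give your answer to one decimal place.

TBW = 0.45 · 57 = 25.65 L
Free water deficit = TBW · (Na/140 − 1)
= 25.65 · (148/140 − 1)
= 25.65 · 0.0571
= 1.46 L

1.5 L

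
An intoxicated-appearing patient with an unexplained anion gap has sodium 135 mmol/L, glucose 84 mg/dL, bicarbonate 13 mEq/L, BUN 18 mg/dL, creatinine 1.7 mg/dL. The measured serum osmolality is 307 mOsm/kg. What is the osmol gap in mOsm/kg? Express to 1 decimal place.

25.9 mOsm/kg

Calculated osmolality = 2·Na + glucose/18 + BUN/2.8
= 2·135 + 84/18 + 18/2.8
= 270 + 4.67 + 6.43
= 281.1 mOsm/kg ≈ 281.1 mOsm/kg
Osmolar gap = measured − calculated = 307 − 281.1 = 25.9 mOsm/kg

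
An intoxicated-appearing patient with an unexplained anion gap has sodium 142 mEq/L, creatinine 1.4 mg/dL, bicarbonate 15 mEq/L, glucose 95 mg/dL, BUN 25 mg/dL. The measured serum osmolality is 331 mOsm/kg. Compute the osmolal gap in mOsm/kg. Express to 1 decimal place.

32.8 mOsm/kg

Calculated osmolality = 2·Na + glucose/18 + BUN/2.8
= 2·142 + 95/18 + 25/2.8
= 284 + 5.28 + 8.93
= 298.21 mOsm/kg ≈ 298.2 mOsm/kg
Osmolar gap = measured − calculated = 331 − 298.2 = 32.8 mOsm/kg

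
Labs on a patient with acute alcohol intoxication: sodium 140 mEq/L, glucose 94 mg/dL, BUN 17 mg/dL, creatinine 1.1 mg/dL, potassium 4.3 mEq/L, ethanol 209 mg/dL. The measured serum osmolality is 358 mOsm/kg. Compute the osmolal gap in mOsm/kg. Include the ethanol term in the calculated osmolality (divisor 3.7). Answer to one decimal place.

Calculated osmolality = 2·Na + glucose/18 + BUN/2.8 + ethanol/3.7
= 2·140 + 94/18 + 17/2.8 + 209/3.7
= 280 + 5.22 + 6.07 + 56.49
= 347.78 mOsm/kg ≈ 347.8 mOsm/kg
Osmolar gap = measured − calculated = 358 − 347.8 = 10.2 mOsm/kg

10.2 mOsm/kg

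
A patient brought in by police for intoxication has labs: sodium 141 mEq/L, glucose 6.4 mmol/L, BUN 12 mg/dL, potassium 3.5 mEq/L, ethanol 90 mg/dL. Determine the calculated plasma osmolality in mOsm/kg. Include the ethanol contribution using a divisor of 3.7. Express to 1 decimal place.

Calculated osmolality = 2·Na + glucose + BUN/2.8 + ethanol/3.7
= 2·141 + 6.4 + 12/2.8 + 90/3.7
= 282 + 6.40 + 4.29 + 24.32
= 317.01 mOsm/kg

317.0 mOsm/kg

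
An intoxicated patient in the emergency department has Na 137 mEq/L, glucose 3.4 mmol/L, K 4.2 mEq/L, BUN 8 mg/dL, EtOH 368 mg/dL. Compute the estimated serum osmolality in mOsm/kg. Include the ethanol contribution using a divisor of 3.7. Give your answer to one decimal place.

Calculated osmolality = 2·Na + glucose + BUN/2.8 + ethanol/3.7
= 2·137 + 3.4 + 8/2.8 + 368/3.7
= 274 + 3.40 + 2.86 + 99.46
= 379.72 mOsm/kg

379.7 mOsm/kg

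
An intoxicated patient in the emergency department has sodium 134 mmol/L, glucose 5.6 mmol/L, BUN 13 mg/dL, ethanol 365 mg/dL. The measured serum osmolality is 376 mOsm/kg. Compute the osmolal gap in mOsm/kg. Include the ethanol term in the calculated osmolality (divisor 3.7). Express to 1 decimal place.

-0.9 mOsm/kg

Calculated osmolality = 2·Na + glucose + BUN/2.8 + ethanol/3.7
= 2·134 + 5.6 + 13/2.8 + 365/3.7
= 268 + 5.60 + 4.64 + 98.65
= 376.89 mOsm/kg ≈ 376.9 mOsm/kg
Osmolar gap = measured − calculated = 376 − 376.9 = -0.9 mOsm/kg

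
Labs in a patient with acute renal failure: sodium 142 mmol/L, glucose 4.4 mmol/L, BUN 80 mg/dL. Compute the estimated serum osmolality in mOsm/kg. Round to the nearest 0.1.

Calculated osmolality = 2·Na + glucose + BUN/2.8
= 2·142 + 4.4 + 80/2.8
= 284 + 4.40 + 28.57
= 316.97 mOsm/kg

317.0 mOsm/kg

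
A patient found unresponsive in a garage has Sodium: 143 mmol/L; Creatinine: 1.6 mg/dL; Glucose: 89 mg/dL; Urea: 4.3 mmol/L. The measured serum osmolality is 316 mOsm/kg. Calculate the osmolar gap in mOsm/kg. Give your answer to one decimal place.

20.8 mOsm/kg

Calculated osmolality = 2·Na + glucose/18 + urea
= 2·143 + 89/18 + 4.3
= 286 + 4.94 + 4.30
= 295.24 mOsm/kg ≈ 295.2 mOsm/kg
Osmolar gap = measured − calculated = 316 − 295.2 = 20.8 mOsm/kg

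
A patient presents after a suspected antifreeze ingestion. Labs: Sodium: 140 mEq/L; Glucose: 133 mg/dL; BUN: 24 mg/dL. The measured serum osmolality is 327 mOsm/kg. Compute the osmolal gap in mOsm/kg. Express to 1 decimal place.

31.0 mOsm/kg

Calculated osmolality = 2·Na + glucose/18 + BUN/2.8
= 2·140 + 133/18 + 24/2.8
= 280 + 7.39 + 8.57
= 295.96 mOsm/kg ≈ 296.0 mOsm/kg
Osmolar gap = measured − calculated = 327 − 296.0 = 31.0 mOsm/kg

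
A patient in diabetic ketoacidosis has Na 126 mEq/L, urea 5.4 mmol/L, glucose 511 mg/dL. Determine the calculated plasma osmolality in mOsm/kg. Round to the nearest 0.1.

285.8 mOsm/kg

Calculated osmolality = 2·Na + glucose/18 + urea
= 2·126 + 511/18 + 5.4
= 252 + 28.39 + 5.40
= 285.79 mOsm/kg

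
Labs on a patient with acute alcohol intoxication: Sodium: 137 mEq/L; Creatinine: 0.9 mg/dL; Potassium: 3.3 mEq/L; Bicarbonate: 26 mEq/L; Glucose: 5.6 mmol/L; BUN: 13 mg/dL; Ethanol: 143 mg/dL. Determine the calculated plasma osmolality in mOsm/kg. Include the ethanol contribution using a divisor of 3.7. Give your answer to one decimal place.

Calculated osmolality = 2·Na + glucose + BUN/2.8 + ethanol/3.7
= 2·137 + 5.6 + 13/2.8 + 143/3.7
= 274 + 5.60 + 4.64 + 38.65
= 322.89 mOsm/kg

322.9 mOsm/kg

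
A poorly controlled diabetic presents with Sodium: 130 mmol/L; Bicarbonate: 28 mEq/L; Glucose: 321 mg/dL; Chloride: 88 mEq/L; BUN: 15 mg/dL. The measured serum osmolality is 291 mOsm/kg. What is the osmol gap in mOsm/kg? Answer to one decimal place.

7.8 mOsm/kg

Calculated osmolality = 2·Na + glucose/18 + BUN/2.8
= 2·130 + 321/18 + 15/2.8
= 260 + 17.83 + 5.36
= 283.19 mOsm/kg ≈ 283.2 mOsm/kg
Osmolar gap = measured − calculated = 291 − 283.2 = 7.8 mOsm/kg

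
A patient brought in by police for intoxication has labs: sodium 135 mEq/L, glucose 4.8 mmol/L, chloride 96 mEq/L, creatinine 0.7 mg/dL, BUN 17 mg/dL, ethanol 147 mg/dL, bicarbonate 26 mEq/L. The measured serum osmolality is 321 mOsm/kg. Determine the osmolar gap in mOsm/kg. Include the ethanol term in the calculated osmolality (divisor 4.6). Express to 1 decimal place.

8.2 mOsm/kg

Calculated osmolality = 2·Na + glucose + BUN/2.8 + ethanol/4.6
= 2·135 + 4.8 + 17/2.8 + 147/4.6
= 270 + 4.80 + 6.07 + 31.96
= 312.83 mOsm/kg ≈ 312.8 mOsm/kg
Osmolar gap = measured − calculated = 321 − 312.8 = 8.2 mOsm/kg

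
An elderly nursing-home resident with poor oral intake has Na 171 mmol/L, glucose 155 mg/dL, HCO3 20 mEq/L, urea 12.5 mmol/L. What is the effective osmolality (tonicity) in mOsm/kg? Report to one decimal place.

350.6 mOsm/kg

Effective osmolality excludes urea (freely permeant across cell membranes):
2·Na + glucose/18
= 2·171 + 155/18
= 342 + 8.61
= 350.61 mOsm/kg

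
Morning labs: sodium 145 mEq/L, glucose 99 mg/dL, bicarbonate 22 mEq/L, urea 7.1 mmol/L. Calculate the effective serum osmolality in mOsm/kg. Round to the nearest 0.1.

Effective osmolality excludes urea (freely permeant across cell membranes):
2·Na + glucose/18
= 2·145 + 99/18
= 290 + 5.5
= 295.5 mOsm/kg

295.5 mOsm/kg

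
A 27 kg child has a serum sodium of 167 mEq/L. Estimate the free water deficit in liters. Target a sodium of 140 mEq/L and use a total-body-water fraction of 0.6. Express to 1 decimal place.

TBW = 0.6 · 27 = 16.2 L
Free water deficit = TBW · (Na/140 − 1)
= 16.2 · (167/140 − 1)
= 16.2 · 0.1929
= 3.12 L

3.1 L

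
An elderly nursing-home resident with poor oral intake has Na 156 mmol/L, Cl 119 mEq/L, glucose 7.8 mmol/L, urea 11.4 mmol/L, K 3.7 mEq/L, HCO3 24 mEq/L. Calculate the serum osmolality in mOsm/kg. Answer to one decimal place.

331.2 mOsm/kg

Calculated osmolality = 2·Na + glucose + urea
= 2·156 + 7.8 + 11.4
= 312 + 7.80 + 11.40
= 331.2 mOsm/kg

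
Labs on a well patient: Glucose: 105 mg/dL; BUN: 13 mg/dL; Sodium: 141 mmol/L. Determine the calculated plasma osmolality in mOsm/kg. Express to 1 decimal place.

Calculated osmolality = 2·Na + glucose/18 + BUN/2.8
= 2·141 + 105/18 + 13/2.8
= 282 + 5.83 + 4.64
= 292.47 mOsm/kg

292.5 mOsm/kg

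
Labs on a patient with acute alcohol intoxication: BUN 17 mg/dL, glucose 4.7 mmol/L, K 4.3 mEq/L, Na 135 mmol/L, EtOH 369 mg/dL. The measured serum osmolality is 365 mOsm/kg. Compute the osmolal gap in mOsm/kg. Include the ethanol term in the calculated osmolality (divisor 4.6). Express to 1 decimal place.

4.0 mOsm/kg

Calculated osmolality = 2·Na + glucose + BUN/2.8 + ethanol/4.6
= 2·135 + 4.7 + 17/2.8 + 369/4.6
= 270 + 4.70 + 6.07 + 80.22
= 360.99 mOsm/kg ≈ 361.0 mOsm/kg
Osmolar gap = measured − calculated = 365 − 361.0 = 4.0 mOsm/kg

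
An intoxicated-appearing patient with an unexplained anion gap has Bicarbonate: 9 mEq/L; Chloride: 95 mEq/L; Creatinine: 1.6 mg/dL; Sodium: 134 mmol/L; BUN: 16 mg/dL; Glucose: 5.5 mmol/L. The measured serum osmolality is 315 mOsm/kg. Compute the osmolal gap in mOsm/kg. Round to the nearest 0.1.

Calculated osmolality = 2·Na + glucose + BUN/2.8
= 2·134 + 5.5 + 16/2.8
= 268 + 5.50 + 5.71
= 279.21 mOsm/kg ≈ 279.2 mOsm/kg
Osmolar gap = measured − calculated = 315 − 279.2 = 35.8 mOsm/kg

35.8 mOsm/kg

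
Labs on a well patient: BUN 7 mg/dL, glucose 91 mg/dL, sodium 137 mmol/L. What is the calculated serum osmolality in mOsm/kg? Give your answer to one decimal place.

Calculated osmolality = 2·Na + glucose/18 + BUN/2.8
= 2·137 + 91/18 + 7/2.8
= 274 + 5.06 + 2.50
= 281.56 mOsm/kg

281.6 mOsm/kg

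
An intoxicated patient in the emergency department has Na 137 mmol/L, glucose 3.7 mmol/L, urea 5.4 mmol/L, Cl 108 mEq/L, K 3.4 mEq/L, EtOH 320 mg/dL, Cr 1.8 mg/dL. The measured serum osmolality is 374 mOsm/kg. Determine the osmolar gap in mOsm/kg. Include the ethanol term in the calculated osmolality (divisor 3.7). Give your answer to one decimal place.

4.4 mOsm/kg

Calculated osmolality = 2·Na + glucose + urea + ethanol/3.7
= 2·137 + 3.7 + 5.4 + 320/3.7
= 274 + 3.70 + 5.40 + 86.49
= 369.59 mOsm/kg ≈ 369.6 mOsm/kg
Osmolar gap = measured − calculated = 374 − 369.6 = 4.4 mOsm/kg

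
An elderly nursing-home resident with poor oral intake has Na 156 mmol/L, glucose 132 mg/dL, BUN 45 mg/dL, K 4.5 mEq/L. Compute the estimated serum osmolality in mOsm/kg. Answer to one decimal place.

Calculated osmolality = 2·Na + glucose/18 + BUN/2.8
= 2·156 + 132/18 + 45/2.8
= 312 + 7.33 + 16.07
= 335.4 mOsm/kg

335.4 mOsm/kg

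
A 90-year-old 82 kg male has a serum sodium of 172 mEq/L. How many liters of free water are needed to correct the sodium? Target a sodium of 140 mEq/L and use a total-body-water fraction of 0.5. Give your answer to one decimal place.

9.4 L

TBW = 0.5 · 82 = 41 L
Free water deficit = TBW · (Na/140 − 1)
= 41 · (172/140 − 1)
= 41 · 0.2286
= 9.37 L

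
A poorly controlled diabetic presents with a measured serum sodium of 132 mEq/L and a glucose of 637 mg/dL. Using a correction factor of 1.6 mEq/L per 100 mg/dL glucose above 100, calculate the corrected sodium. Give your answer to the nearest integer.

141 mEq/L

Corrected Na = measured Na + 1.6 · (glucose − 100)/100
= 132 + 1.6 · (637 − 100)/100
= 132 + 8.6
= 140.6 mEq/L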